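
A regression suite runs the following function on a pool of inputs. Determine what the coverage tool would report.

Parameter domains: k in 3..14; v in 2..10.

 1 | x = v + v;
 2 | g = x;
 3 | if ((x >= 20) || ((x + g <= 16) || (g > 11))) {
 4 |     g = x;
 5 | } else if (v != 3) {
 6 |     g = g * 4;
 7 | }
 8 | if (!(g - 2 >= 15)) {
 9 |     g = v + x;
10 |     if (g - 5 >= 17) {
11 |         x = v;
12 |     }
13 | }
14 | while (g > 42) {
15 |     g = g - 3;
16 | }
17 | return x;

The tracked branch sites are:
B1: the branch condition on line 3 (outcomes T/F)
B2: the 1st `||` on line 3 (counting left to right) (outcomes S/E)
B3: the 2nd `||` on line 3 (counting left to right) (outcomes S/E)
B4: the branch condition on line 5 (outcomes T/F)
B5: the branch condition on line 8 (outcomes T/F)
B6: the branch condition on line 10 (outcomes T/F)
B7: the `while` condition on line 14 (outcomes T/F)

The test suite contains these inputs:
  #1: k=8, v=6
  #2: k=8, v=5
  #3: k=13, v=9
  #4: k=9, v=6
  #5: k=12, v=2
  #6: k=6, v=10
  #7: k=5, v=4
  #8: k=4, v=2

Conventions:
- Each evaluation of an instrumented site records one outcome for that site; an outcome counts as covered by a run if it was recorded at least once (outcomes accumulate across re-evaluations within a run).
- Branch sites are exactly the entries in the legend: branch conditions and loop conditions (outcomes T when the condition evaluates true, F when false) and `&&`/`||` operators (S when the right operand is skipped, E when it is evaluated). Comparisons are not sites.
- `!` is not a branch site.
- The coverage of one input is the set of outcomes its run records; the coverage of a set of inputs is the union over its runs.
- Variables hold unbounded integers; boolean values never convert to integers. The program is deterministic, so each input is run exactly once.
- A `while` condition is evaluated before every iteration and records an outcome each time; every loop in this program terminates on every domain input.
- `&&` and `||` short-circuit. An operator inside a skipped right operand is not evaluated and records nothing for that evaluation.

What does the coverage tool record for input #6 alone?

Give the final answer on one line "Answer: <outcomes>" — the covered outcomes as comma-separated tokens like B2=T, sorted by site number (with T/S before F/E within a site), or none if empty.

Tracing the run of input #6 (k=6, v=10):
  B2->S, B1->T, B5->F, B7->F
as a set, this run covers: B1=T, B2=S, B5=F, B7=F

Answer: B1=T, B2=S, B5=F, B7=F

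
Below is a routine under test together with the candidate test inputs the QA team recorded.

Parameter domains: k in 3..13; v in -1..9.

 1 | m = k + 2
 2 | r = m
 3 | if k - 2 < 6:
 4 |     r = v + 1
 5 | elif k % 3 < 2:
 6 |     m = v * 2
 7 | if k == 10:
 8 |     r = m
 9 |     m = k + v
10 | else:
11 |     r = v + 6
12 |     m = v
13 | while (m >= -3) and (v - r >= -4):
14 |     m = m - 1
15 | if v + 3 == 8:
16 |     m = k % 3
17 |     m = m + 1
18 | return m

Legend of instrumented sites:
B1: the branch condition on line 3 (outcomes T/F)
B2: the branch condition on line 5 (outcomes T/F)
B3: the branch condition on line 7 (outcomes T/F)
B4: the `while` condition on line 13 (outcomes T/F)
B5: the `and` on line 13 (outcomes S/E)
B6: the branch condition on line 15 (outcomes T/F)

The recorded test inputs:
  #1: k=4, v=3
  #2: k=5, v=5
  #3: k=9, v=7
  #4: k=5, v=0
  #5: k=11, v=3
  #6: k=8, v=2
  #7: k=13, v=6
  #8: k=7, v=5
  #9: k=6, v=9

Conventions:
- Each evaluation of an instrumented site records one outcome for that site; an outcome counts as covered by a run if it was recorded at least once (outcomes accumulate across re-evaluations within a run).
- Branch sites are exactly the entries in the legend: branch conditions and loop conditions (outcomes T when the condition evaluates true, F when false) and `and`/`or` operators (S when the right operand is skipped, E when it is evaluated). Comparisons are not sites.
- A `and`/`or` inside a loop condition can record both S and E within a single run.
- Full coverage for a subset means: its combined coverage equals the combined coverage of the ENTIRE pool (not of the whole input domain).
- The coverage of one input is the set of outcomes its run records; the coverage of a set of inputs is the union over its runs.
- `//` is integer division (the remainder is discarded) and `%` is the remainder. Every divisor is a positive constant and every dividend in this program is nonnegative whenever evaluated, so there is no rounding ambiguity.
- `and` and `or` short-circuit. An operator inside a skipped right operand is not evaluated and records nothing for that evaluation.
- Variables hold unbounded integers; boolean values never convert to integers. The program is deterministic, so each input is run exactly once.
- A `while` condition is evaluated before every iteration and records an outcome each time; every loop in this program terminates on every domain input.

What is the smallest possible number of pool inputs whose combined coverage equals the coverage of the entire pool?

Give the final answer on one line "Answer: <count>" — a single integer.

input #1, k=4, v=3: events B1->T, B3->F, B5->E, B4->F, B6->F; outcomes B1=T, B3=F, B4=F, B5=E, B6=F
input #2, k=5, v=5: events B1->T, B3->F, B5->E, B4->F, B6->T; outcomes B1=T, B3=F, B4=F, B5=E, B6=T
input #3, k=9, v=7: events B1->F, B2->T, B3->F, B5->E, B4->F, B6->F; outcomes B1=F, B2=T, B3=F, B4=F, B5=E, B6=F
input #4, k=5, v=0: events B1->T, B3->F, B5->E, B4->F, B6->F; outcomes B1=T, B3=F, B4=F, B5=E, B6=F
input #5, k=11, v=3: events B1->F, B2->F, B3->F, B5->E, B4->F, B6->F; outcomes B1=F, B2=F, B3=F, B4=F, B5=E, B6=F
input #6, k=8, v=2: events B1->F, B2->F, B3->F, B5->E, B4->F, B6->F; outcomes B1=F, B2=F, B3=F, B4=F, B5=E, B6=F
input #7, k=13, v=6: events B1->F, B2->T, B3->F, B5->E, B4->F, B6->F; outcomes B1=F, B2=T, B3=F, B4=F, B5=E, B6=F
input #8, k=7, v=5: events B1->T, B3->F, B5->E, B4->F, B6->T; outcomes B1=T, B3=F, B4=F, B5=E, B6=T
input #9, k=6, v=9: events B1->T, B3->F, B5->E, B4->F, B6->F; outcomes B1=T, B3=F, B4=F, B5=E, B6=F
union over all inputs: B1=T, B1=F, B2=T, B2=F, B3=F, B4=F, B5=E, B6=T, B6=F (9 outcomes)
size 1 is not enough: best union over all size-1 subsets is 6/9
size 2 is not enough: best union over all size-2 subsets is 8/9
the canonical winner is {2, 3, 5}: size 3, full 9-outcome coverage, earliest index list among size-3 covers

Answer: 3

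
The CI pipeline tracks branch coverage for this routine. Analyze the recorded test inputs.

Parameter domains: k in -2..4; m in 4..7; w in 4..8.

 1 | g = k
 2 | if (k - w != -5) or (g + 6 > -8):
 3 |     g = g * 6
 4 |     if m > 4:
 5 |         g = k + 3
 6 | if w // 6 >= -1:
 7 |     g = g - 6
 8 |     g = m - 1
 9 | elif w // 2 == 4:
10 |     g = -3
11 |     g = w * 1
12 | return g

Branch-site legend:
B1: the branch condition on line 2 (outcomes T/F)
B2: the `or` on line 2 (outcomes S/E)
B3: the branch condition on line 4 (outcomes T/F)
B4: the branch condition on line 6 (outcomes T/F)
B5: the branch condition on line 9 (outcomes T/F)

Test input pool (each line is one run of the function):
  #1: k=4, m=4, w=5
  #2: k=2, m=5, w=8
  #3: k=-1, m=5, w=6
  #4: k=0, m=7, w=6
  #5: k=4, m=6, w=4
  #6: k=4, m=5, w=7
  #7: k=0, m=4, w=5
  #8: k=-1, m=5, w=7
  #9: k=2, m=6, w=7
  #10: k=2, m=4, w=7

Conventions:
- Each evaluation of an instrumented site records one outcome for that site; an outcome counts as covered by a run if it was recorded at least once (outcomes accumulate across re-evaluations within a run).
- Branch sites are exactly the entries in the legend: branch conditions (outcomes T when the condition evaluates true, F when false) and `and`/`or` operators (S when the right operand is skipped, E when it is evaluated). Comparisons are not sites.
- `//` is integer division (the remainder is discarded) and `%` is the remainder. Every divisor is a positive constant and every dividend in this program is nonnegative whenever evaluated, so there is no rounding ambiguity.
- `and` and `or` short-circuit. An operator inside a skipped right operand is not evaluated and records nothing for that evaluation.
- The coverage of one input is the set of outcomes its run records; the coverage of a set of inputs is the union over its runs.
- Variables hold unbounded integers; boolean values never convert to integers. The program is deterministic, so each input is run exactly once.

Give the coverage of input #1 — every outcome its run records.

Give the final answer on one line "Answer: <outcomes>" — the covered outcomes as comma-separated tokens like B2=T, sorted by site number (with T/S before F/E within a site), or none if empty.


Tracing the run of input #1 (k=4, m=4, w=5):
  B2->S, B1->T, B3->F, B4->T
as a set, this run covers: B1=T, B2=S, B3=F, B4=T
Answer: B1=T, B2=S, B3=F, B4=T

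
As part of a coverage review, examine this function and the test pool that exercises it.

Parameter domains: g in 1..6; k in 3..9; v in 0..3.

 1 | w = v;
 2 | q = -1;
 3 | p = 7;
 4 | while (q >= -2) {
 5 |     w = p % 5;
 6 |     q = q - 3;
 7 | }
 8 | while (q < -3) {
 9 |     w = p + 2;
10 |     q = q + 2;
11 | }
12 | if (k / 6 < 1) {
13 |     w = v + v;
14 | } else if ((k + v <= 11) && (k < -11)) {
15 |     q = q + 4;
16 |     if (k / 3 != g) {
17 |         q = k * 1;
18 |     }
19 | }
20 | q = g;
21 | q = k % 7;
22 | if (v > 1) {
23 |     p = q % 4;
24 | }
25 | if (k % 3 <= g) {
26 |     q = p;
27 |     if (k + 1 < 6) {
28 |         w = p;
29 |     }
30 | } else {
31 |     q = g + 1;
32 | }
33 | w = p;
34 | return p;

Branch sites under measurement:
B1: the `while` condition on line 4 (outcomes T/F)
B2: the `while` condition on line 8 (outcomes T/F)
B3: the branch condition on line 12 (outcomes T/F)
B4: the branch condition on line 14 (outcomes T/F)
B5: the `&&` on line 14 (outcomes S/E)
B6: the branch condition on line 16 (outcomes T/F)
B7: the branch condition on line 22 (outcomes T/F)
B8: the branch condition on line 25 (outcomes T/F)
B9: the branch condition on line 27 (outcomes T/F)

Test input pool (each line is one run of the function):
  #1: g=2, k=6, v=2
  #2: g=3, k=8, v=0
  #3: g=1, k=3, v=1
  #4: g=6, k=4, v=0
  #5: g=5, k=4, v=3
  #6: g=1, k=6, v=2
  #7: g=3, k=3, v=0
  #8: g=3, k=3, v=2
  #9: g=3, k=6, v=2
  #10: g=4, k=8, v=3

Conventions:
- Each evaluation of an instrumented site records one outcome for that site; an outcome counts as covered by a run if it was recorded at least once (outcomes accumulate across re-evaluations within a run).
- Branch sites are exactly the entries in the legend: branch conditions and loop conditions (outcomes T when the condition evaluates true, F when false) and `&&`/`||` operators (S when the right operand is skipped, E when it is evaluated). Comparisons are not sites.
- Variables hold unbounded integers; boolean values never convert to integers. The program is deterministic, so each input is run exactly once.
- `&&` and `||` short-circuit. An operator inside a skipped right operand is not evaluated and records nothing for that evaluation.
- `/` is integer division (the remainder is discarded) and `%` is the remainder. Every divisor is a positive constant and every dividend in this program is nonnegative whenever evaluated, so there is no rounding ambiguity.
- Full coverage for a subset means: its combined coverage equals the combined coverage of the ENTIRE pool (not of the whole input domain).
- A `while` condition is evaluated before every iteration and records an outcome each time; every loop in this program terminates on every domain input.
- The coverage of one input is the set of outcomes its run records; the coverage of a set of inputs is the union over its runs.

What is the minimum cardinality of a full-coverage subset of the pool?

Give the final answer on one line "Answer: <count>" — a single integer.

#1 (g=2, k=6, v=2) -> B1->T, B1->F, B2->T, B2->F, B3->F, B5->E, B4->F, B7->T, B8->T, B9->F; covered: B1=T, B1=F, B2=T, B2=F, B3=F, B4=F, B5=E, B7=T, B8=T, B9=F
#2 (g=3, k=8, v=0) -> B1->T, B1->F, B2->T, B2->F, B3->F, B5->E, B4->F, B7->F, B8->T, B9->F; covered: B1=T, B1=F, B2=T, B2=F, B3=F, B4=F, B5=E, B7=F, B8=T, B9=F
#3 (g=1, k=3, v=1) -> B1->T, B1->F, B2->T, B2->F, B3->T, B7->F, B8->T, B9->T; covered: B1=T, B1=F, B2=T, B2=F, B3=T, B7=F, B8=T, B9=T
#4 (g=6, k=4, v=0) -> B1->T, B1->F, B2->T, B2->F, B3->T, B7->F, B8->T, B9->T; covered: B1=T, B1=F, B2=T, B2=F, B3=T, B7=F, B8=T, B9=T
#5 (g=5, k=4, v=3) -> B1->T, B1->F, B2->T, B2->F, B3->T, B7->T, B8->T, B9->T; covered: B1=T, B1=F, B2=T, B2=F, B3=T, B7=T, B8=T, B9=T
#6 (g=1, k=6, v=2) -> B1->T, B1->F, B2->T, B2->F, B3->F, B5->E, B4->F, B7->T, B8->T, B9->F; covered: B1=T, B1=F, B2=T, B2=F, B3=F, B4=F, B5=E, B7=T, B8=T, B9=F
#7 (g=3, k=3, v=0) -> B1->T, B1->F, B2->T, B2->F, B3->T, B7->F, B8->T, B9->T; covered: B1=T, B1=F, B2=T, B2=F, B3=T, B7=F, B8=T, B9=T
#8 (g=3, k=3, v=2) -> B1->T, B1->F, B2->T, B2->F, B3->T, B7->T, B8->T, B9->T; covered: B1=T, B1=F, B2=T, B2=F, B3=T, B7=T, B8=T, B9=T
#9 (g=3, k=6, v=2) -> B1->T, B1->F, B2->T, B2->F, B3->F, B5->E, B4->F, B7->T, B8->T, B9->F; covered: B1=T, B1=F, B2=T, B2=F, B3=F, B4=F, B5=E, B7=T, B8=T, B9=F
#10 (g=4, k=8, v=3) -> B1->T, B1->F, B2->T, B2->F, B3->F, B5->E, B4->F, B7->T, B8->T, B9->F; covered: B1=T, B1=F, B2=T, B2=F, B3=F, B4=F, B5=E, B7=T, B8=T, B9=F
the full pool covers 13 outcomes: B1=T, B1=F, B2=T, B2=F, B3=T, B3=F, B4=F, B5=E, B7=T, B7=F, B8=T, B9=T, B9=F
every size-1 subset falls short of the 13 outcomes (best: 10/13)
inputs {1, 3} (size 2) cover everything; no size-2 subset with a lexicographically smaller index list covers all 13

Answer: 2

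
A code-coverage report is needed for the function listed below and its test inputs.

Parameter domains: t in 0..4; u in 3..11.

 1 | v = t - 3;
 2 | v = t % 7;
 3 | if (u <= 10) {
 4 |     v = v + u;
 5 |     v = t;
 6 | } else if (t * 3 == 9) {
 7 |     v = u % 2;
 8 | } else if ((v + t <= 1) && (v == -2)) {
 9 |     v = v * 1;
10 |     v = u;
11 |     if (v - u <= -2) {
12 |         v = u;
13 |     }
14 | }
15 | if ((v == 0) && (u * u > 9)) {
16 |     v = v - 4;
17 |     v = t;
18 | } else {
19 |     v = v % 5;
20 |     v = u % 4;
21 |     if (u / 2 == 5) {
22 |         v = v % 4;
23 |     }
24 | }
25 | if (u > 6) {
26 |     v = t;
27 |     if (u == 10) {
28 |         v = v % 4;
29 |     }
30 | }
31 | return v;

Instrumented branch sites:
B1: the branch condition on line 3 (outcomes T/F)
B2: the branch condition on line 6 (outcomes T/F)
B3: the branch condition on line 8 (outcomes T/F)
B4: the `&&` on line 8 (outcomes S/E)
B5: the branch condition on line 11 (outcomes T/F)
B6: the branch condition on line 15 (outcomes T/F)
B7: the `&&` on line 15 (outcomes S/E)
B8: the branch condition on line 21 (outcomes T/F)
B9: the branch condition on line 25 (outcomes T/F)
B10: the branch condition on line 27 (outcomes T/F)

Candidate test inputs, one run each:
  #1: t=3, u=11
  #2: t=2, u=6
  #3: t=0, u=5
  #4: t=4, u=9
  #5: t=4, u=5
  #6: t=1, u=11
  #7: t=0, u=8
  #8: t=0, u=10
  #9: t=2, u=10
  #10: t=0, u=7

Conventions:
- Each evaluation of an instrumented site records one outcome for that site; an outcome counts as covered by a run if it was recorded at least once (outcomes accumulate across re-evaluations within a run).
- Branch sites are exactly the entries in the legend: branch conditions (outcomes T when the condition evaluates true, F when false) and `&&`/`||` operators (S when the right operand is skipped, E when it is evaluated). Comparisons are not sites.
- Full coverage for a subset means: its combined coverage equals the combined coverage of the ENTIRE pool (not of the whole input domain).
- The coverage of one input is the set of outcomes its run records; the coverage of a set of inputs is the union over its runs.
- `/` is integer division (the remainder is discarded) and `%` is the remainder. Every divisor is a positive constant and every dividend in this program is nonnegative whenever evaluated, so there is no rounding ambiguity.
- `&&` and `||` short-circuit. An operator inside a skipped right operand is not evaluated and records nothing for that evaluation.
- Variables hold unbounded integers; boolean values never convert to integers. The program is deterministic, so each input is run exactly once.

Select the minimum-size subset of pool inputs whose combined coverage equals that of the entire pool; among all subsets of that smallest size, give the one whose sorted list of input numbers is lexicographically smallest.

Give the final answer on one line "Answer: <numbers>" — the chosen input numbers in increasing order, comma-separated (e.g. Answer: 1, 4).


#1 (t=3, u=11) -> B1->F, B2->T, B7->S, B6->F, B8->T, B9->T, B10->F; covered: B1=F, B2=T, B6=F, B7=S, B8=T, B9=T, B10=F
#2 (t=2, u=6) -> B1->T, B7->S, B6->F, B8->F, B9->F; covered: B1=T, B6=F, B7=S, B8=F, B9=F
#3 (t=0, u=5) -> B1->T, B7->E, B6->T, B9->F; covered: B1=T, B6=T, B7=E, B9=F
#4 (t=4, u=9) -> B1->T, B7->S, B6->F, B8->F, B9->T, B10->F; covered: B1=T, B6=F, B7=S, B8=F, B9=T, B10=F
#5 (t=4, u=5) -> B1->T, B7->S, B6->F, B8->F, B9->F; covered: B1=T, B6=F, B7=S, B8=F, B9=F
#6 (t=1, u=11) -> B1->F, B2->F, B4->S, B3->F, B7->S, B6->F, B8->T, B9->T, B10->F; covered: B1=F, B2=F, B3=F, B4=S, B6=F, B7=S, B8=T, B9=T, B10=F
#7 (t=0, u=8) -> B1->T, B7->E, B6->T, B9->T, B10->F; covered: B1=T, B6=T, B7=E, B9=T, B10=F
#8 (t=0, u=10) -> B1->T, B7->E, B6->T, B9->T, B10->T; covered: B1=T, B6=T, B7=E, B9=T, B10=T
#9 (t=2, u=10) -> B1->T, B7->S, B6->F, B8->T, B9->T, B10->T; covered: B1=T, B6=F, B7=S, B8=T, B9=T, B10=T
#10 (t=0, u=7) -> B1->T, B7->E, B6->T, B9->T, B10->F; covered: B1=T, B6=T, B7=E, B9=T, B10=F
together the pool reaches 16 outcomes: B1=T, B1=F, B2=T, B2=F, B3=F, B4=S, B6=T, B6=F, B7=S, B7=E, B8=T, B8=F, B9=T, B9=F, B10=T, B10=F
no size-1 subset reaches all 16 outcomes (best union: 9/16)
no size-2 subset reaches all 16 outcomes (best union: 13/16)
no size-3 subset reaches all 16 outcomes (best union: 15/16)
size 4: inputs {1, 2, 6, 8} cover all 16 outcomes, and no lexicographically smaller subset of this size does
Answer: 1, 2, 6, 8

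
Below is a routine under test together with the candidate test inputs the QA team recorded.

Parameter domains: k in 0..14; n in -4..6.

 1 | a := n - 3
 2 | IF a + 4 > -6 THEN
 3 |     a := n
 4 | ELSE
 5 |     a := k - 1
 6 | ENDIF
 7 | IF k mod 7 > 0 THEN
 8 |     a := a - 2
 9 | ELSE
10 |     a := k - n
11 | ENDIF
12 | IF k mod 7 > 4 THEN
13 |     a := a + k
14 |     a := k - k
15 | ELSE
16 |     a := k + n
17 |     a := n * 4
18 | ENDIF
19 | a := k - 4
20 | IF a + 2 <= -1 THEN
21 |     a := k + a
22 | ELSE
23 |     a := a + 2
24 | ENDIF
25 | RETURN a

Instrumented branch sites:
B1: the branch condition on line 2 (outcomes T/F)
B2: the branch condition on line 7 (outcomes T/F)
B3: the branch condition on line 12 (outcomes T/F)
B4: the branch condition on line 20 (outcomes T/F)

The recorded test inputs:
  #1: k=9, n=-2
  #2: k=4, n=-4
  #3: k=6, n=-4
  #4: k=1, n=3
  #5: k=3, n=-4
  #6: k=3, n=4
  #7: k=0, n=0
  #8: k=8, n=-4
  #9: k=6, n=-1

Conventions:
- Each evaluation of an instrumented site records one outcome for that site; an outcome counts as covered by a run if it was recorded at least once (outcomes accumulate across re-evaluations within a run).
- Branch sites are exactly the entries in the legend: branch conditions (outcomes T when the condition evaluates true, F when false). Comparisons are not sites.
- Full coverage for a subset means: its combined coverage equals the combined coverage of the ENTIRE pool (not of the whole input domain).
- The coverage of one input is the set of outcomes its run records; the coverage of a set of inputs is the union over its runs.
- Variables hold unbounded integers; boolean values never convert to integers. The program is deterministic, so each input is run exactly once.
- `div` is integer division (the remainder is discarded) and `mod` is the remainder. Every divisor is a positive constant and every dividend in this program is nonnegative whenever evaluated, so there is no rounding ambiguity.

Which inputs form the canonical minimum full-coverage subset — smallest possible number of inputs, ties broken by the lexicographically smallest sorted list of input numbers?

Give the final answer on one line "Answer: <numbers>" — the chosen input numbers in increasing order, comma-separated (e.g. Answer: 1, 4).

test 1 (k=9, n=-2) fires B1->T, B2->T, B3->F, B4->F; hits B1=T, B2=T, B3=F, B4=F
test 2 (k=4, n=-4) fires B1->T, B2->T, B3->F, B4->F; hits B1=T, B2=T, B3=F, B4=F
test 3 (k=6, n=-4) fires B1->T, B2->T, B3->T, B4->F; hits B1=T, B2=T, B3=T, B4=F
test 4 (k=1, n=3) fires B1->T, B2->T, B3->F, B4->T; hits B1=T, B2=T, B3=F, B4=T
test 5 (k=3, n=-4) fires B1->T, B2->T, B3->F, B4->F; hits B1=T, B2=T, B3=F, B4=F
test 6 (k=3, n=4) fires B1->T, B2->T, B3->F, B4->F; hits B1=T, B2=T, B3=F, B4=F
test 7 (k=0, n=0) fires B1->T, B2->F, B3->F, B4->T; hits B1=T, B2=F, B3=F, B4=T
test 8 (k=8, n=-4) fires B1->T, B2->T, B3->F, B4->F; hits B1=T, B2=T, B3=F, B4=F
test 9 (k=6, n=-1) fires B1->T, B2->T, B3->T, B4->F; hits B1=T, B2=T, B3=T, B4=F
union over all inputs: B1=T, B2=T, B2=F, B3=T, B3=F, B4=T, B4=F (7 outcomes)
checked all size-1 subsets: none covers 7 outcomes (max 4/7)
size 2: inputs {3, 7} cover all 7 outcomes, and no lexicographically smaller subset of this size does

Answer: 3, 7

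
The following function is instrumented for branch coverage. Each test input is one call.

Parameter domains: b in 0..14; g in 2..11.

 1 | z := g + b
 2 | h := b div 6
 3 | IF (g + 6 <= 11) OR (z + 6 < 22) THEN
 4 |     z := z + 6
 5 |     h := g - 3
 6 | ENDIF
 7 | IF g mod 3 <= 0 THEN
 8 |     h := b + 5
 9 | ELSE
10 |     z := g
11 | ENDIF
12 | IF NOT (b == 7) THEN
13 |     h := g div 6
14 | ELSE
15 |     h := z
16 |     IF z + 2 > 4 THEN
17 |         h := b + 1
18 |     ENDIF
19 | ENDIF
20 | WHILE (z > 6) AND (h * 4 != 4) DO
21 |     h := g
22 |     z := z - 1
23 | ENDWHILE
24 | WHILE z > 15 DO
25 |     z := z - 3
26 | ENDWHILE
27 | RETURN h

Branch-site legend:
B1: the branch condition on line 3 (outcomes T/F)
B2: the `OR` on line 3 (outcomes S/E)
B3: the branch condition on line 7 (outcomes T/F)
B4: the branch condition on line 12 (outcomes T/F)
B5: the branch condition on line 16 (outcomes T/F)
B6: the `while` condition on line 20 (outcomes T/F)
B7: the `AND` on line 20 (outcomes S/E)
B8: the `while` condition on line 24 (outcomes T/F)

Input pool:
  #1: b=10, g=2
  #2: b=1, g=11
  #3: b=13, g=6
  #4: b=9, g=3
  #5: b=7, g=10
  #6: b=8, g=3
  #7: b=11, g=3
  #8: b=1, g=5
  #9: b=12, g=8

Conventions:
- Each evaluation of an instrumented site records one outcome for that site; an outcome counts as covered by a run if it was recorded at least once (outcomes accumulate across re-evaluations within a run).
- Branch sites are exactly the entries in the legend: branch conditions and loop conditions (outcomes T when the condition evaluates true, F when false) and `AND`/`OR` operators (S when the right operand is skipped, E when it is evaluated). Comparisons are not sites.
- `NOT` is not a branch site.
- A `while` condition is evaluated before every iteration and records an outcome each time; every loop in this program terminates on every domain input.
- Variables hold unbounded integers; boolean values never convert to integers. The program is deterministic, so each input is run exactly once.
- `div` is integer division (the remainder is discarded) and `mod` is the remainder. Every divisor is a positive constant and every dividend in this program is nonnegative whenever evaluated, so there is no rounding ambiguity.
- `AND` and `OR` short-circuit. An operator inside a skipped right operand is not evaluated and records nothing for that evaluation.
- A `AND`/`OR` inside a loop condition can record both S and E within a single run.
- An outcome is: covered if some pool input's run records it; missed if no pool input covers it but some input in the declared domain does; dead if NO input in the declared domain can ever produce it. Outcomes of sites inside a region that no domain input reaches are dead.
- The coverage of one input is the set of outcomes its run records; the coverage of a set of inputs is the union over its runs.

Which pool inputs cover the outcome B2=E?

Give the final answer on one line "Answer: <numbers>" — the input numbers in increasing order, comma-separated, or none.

input #1 (b=10, g=2): misses B2=E
input #2 (b=1, g=11): covers B2=E
input #3 (b=13, g=6): covers B2=E
input #4 (b=9, g=3): misses B2=E
input #5 (b=7, g=10): covers B2=E
input #6 (b=8, g=3): misses B2=E
input #7 (b=11, g=3): misses B2=E
input #8 (b=1, g=5): misses B2=E
input #9 (b=12, g=8): covers B2=E

Answer: 2, 3, 5, 9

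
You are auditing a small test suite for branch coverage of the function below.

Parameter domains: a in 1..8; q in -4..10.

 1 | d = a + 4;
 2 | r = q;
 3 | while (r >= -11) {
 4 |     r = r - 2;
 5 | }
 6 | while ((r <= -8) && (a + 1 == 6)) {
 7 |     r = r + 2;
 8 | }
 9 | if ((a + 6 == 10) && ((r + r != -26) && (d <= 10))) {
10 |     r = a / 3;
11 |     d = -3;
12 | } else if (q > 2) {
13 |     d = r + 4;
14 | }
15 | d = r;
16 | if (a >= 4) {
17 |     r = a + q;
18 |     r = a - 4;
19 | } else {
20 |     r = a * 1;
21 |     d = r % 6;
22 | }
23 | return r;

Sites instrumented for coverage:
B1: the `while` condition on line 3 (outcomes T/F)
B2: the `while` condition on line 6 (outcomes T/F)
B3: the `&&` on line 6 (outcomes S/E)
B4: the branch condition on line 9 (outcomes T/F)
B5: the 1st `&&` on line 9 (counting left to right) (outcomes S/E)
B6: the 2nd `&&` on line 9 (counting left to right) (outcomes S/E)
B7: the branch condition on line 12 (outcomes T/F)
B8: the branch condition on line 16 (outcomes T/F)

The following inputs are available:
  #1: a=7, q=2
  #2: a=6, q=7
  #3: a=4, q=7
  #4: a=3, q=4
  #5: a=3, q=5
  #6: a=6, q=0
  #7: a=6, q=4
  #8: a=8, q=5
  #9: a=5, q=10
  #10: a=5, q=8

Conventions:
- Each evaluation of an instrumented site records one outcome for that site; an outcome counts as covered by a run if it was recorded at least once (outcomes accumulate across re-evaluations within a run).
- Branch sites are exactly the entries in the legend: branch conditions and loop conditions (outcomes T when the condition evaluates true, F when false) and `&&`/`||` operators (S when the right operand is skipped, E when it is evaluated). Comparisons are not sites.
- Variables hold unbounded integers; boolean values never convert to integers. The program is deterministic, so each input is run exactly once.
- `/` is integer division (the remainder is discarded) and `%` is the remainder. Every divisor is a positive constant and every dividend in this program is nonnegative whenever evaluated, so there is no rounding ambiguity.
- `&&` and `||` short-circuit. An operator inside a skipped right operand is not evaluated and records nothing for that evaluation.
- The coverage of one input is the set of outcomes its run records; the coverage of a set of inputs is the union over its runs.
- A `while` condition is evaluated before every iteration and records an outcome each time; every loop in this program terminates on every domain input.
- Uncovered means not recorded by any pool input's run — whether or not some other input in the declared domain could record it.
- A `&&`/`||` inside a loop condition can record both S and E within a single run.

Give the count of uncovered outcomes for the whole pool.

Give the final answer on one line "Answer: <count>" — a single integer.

input #1 (a=7, q=2): covers B1=T, B1=F, B2=F, B3=E, B4=F, B5=S, B7=F, B8=T
input #2 (a=6, q=7): covers B1=T, B1=F, B2=F, B3=E, B4=F, B5=S, B7=T, B8=T
input #3 (a=4, q=7): covers B1=T, B1=F, B2=F, B3=E, B4=F, B5=E, B6=S, B7=T, B8=T
input #4 (a=3, q=4): covers B1=T, B1=F, B2=F, B3=E, B4=F, B5=S, B7=T, B8=F
input #5 (a=3, q=5): covers B1=T, B1=F, B2=F, B3=E, B4=F, B5=S, B7=T, B8=F
input #6 (a=6, q=0): covers B1=T, B1=F, B2=F, B3=E, B4=F, B5=S, B7=F, B8=T
input #7 (a=6, q=4): covers B1=T, B1=F, B2=F, B3=E, B4=F, B5=S, B7=T, B8=T
input #8 (a=8, q=5): covers B1=T, B1=F, B2=F, B3=E, B4=F, B5=S, B7=T, B8=T
input #9 (a=5, q=10): covers B1=T, B1=F, B2=T, B2=F, B3=S, B3=E, B4=F, B5=S, B7=T, B8=T
input #10 (a=5, q=8): covers B1=T, B1=F, B2=T, B2=F, B3=S, B3=E, B4=F, B5=S, B7=T, B8=T
union over the pool: B1=T, B1=F, B2=T, B2=F, B3=S, B3=E, B4=F, B5=S, B5=E, B6=S, B7=T, B7=F, B8=T, B8=F
uncovered (2 of 16): B4=T, B6=E

Answer: 2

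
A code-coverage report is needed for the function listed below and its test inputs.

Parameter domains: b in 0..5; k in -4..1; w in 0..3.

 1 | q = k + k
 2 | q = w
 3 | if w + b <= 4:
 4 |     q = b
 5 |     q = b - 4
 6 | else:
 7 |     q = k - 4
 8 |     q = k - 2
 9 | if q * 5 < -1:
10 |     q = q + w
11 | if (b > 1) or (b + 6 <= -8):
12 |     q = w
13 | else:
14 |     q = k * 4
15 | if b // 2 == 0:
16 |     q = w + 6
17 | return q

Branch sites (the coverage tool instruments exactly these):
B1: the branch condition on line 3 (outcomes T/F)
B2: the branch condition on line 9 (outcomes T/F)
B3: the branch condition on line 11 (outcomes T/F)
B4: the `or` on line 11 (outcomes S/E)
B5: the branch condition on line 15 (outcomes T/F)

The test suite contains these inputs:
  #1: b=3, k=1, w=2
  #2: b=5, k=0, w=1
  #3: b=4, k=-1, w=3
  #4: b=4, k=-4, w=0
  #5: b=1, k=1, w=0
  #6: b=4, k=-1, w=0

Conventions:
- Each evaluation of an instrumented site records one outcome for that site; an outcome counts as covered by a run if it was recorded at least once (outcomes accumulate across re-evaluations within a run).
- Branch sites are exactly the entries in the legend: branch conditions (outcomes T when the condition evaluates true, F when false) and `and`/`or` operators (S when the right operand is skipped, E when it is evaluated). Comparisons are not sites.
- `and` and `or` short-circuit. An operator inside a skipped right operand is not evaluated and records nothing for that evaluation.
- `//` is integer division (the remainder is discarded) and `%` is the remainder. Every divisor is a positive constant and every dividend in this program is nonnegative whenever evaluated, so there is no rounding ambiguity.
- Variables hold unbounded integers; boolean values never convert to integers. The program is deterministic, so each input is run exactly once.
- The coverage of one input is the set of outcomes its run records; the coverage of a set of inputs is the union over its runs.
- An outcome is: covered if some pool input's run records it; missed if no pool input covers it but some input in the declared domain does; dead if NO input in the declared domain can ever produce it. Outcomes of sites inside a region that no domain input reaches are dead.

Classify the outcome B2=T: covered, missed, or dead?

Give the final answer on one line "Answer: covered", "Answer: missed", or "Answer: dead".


B2=T is recorded by pool input(s) 1, 2, 3, 5 -> covered
Answer: covered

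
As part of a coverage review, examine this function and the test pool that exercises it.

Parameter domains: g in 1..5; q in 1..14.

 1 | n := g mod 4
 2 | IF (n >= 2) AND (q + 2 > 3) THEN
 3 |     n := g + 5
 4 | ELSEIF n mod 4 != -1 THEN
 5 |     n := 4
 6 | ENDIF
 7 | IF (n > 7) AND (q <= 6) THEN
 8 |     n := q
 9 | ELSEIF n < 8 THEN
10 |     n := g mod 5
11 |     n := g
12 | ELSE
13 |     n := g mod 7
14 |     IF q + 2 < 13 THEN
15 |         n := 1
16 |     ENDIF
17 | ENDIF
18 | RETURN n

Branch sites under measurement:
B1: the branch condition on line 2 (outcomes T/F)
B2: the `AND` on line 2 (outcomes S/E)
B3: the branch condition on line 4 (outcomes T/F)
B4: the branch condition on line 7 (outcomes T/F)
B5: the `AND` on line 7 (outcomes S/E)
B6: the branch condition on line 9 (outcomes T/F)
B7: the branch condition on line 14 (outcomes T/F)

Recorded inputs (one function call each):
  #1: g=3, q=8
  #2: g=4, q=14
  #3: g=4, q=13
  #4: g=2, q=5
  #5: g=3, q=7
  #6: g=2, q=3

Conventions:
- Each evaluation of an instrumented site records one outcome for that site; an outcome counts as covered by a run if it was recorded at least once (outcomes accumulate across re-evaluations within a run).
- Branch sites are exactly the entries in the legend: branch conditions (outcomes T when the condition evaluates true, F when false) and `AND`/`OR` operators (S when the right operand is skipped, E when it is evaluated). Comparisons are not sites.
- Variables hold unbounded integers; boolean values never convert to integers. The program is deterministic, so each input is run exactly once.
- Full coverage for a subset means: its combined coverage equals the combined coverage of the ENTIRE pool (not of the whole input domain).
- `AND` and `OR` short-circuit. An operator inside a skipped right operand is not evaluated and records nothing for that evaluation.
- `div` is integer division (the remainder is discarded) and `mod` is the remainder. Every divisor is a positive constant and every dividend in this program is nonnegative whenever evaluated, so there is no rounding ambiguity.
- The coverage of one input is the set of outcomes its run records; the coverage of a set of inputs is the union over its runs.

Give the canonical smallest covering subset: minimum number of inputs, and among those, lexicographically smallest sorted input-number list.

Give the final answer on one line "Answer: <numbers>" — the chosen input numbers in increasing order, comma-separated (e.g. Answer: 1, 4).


run #1 (g=3, q=8) runs B2->E, B1->T, B5->E, B4->F, B6->F, B7->T; records B1=T, B2=E, B4=F, B5=E, B6=F, B7=T
run #2 (g=4, q=14) runs B2->S, B1->F, B3->T, B5->S, B4->F, B6->T; records B1=F, B2=S, B3=T, B4=F, B5=S, B6=T
run #3 (g=4, q=13) runs B2->S, B1->F, B3->T, B5->S, B4->F, B6->T; records B1=F, B2=S, B3=T, B4=F, B5=S, B6=T
run #4 (g=2, q=5) runs B2->E, B1->T, B5->S, B4->F, B6->T; records B1=T, B2=E, B4=F, B5=S, B6=T
run #5 (g=3, q=7) runs B2->E, B1->T, B5->E, B4->F, B6->F, B7->T; records B1=T, B2=E, B4=F, B5=E, B6=F, B7=T
run #6 (g=2, q=3) runs B2->E, B1->T, B5->S, B4->F, B6->T; records B1=T, B2=E, B4=F, B5=S, B6=T
together the pool reaches 11 outcomes: B1=T, B1=F, B2=S, B2=E, B3=T, B4=F, B5=S, B5=E, B6=T, B6=F, B7=T
size 1 is not enough: best union over all size-1 subsets is 6/11
inputs {1, 2} (size 2) cover everything; no size-2 subset with a lexicographically smaller index list covers all 11
Answer: 1, 2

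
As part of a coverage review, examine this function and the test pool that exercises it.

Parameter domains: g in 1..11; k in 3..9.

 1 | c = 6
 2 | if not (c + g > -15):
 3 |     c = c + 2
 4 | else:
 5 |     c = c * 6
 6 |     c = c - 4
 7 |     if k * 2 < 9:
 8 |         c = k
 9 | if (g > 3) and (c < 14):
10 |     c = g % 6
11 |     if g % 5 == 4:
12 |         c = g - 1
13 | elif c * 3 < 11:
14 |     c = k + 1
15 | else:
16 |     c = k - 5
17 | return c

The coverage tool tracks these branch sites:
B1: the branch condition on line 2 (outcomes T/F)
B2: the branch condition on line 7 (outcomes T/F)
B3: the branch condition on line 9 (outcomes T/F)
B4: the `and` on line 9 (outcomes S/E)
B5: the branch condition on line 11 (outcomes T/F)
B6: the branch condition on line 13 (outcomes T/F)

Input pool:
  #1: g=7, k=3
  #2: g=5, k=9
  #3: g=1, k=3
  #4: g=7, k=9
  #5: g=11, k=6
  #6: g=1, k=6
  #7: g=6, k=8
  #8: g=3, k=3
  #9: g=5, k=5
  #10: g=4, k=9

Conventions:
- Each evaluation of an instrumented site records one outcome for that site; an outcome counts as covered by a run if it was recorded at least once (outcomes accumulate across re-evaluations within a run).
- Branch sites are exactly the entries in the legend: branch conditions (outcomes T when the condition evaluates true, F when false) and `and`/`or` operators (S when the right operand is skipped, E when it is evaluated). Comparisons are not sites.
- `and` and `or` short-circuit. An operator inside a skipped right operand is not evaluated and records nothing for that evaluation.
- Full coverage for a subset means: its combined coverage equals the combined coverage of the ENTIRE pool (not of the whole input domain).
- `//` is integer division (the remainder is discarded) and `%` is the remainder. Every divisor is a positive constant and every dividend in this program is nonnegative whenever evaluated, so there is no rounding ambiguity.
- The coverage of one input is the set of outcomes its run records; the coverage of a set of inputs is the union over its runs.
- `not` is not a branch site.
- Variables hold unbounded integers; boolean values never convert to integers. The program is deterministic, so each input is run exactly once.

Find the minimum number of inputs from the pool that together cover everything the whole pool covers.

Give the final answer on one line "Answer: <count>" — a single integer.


input #1, g=7, k=3: outcomes B1=F, B2=T, B3=T, B4=E, B5=F
input #2, g=5, k=9: outcomes B1=F, B2=F, B3=F, B4=E, B6=F
input #3, g=1, k=3: outcomes B1=F, B2=T, B3=F, B4=S, B6=T
input #4, g=7, k=9: outcomes B1=F, B2=F, B3=F, B4=E, B6=F
input #5, g=11, k=6: outcomes B1=F, B2=F, B3=F, B4=E, B6=F
input #6, g=1, k=6: outcomes B1=F, B2=F, B3=F, B4=S, B6=F
input #7, g=6, k=8: outcomes B1=F, B2=F, B3=F, B4=E, B6=F
input #8, g=3, k=3: outcomes B1=F, B2=T, B3=F, B4=S, B6=T
input #9, g=5, k=5: outcomes B1=F, B2=F, B3=F, B4=E, B6=F
input #10, g=4, k=9: outcomes B1=F, B2=F, B3=F, B4=E, B6=F
together the pool reaches 10 outcomes: B1=F, B2=T, B2=F, B3=T, B3=F, B4=S, B4=E, B5=F, B6=T, B6=F
no size-1 subset reaches all 10 outcomes (best union: 5/10)
no size-2 subset reaches all 10 outcomes (best union: 9/10)
size 3: inputs {1, 2, 3} cover all 10 outcomes, and no lexicographically smaller subset of this size does
Answer: 3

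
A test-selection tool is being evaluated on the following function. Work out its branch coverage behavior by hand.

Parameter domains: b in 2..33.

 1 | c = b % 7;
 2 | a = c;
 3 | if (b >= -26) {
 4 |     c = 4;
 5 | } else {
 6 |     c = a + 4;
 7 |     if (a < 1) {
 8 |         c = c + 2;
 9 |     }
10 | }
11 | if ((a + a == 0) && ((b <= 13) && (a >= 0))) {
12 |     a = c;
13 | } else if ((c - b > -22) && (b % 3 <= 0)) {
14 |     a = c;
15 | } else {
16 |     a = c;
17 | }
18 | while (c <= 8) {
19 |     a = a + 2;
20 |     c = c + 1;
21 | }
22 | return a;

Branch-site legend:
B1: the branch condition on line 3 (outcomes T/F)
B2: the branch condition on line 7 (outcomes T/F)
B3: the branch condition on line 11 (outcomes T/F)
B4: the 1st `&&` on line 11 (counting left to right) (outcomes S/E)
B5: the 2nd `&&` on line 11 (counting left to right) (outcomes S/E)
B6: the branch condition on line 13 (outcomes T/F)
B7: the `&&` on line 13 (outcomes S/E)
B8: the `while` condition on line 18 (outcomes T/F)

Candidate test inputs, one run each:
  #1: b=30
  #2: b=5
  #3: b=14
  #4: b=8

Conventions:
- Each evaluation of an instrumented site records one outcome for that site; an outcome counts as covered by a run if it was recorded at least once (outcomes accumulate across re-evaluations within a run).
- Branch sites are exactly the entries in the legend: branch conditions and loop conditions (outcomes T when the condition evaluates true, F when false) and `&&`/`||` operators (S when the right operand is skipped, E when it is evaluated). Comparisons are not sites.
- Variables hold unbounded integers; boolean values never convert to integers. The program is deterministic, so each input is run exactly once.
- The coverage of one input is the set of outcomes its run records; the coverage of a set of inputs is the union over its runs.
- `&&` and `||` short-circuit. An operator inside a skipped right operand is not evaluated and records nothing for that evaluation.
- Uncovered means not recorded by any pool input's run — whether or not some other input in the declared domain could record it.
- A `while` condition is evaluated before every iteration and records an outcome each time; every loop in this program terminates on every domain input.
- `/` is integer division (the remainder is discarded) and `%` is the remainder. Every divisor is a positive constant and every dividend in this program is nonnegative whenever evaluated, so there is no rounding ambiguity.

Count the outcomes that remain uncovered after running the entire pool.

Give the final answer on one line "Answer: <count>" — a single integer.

#1 (b=30) -> B1->T, B4->S, B3->F, B7->S, B6->F, B8->T, B8->T, B8->T, B8->T, B8->T, B8->F; covered: B1=T, B3=F, B4=S, B6=F, B7=S, B8=T, B8=F
#2 (b=5) -> B1->T, B4->S, B3->F, B7->E, B6->F, B8->T, B8->T, B8->T, B8->T, B8->T, B8->F; covered: B1=T, B3=F, B4=S, B6=F, B7=E, B8=T, B8=F
#3 (b=14) -> B1->T, B4->E, B5->S, B3->F, B7->E, B6->F, B8->T, B8->T, B8->T, B8->T, B8->T, B8->F; covered: B1=T, B3=F, B4=E, B5=S, B6=F, B7=E, B8=T, B8=F
#4 (b=8) -> B1->T, B4->S, B3->F, B7->E, B6->F, B8->T, B8->T, B8->T, B8->T, B8->T, B8->F; covered: B1=T, B3=F, B4=S, B6=F, B7=E, B8=T, B8=F
union over the pool: B1=T, B3=F, B4=S, B4=E, B5=S, B6=F, B7=S, B7=E, B8=T, B8=F
uncovered (6 of 16): B1=F, B2=T, B2=F, B3=T, B5=E, B6=T

Answer: 6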